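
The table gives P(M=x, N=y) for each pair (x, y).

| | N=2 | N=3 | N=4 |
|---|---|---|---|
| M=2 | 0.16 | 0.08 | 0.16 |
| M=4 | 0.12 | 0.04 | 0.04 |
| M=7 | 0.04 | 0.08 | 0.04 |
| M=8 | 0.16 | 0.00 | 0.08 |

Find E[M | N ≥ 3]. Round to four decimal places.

4.3846

P(N ≥ 3) = 0.52.
Σ M·P over the event = 2·(0.08) + 2·(0.16) + 4·(0.04) + 4·(0.04) + 7·(0.08) + 7·(0.04) + 8·(0.08) = 2.28.
E[M | N ≥ 3] = (2.28) / (0.52) = 4.3846.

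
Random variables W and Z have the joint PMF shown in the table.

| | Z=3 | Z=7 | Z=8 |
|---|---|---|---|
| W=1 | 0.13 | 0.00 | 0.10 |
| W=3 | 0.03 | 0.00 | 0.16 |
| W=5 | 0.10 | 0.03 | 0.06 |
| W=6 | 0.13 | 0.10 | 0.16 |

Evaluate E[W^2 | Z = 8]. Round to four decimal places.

P(Z = 8) = 0.48.
Σ W^2·P over the event = 1·(0.10) + 9·(0.16) + 25·(0.06) + 36·(0.16) = 8.80.
E[W^2 | Z = 8] = (8.80) / (0.48) = 18.3333.

18.3333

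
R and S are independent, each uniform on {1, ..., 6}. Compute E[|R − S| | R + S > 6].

44/21

P(R + S > 6) = 7/12.
Summing |R−S|·P(x,y) over outcomes with R + S > 6 gives 11/9.
E[|R − S| | R + S > 6] = (11/9) / (7/12) = 44/21.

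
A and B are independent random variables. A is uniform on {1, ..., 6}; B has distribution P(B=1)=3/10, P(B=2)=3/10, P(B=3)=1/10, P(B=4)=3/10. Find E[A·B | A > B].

115/12

P(A > B) = 3/5.
Summing AB·P(x,y) over outcomes with A > B gives 23/4.
E[A·B | A > B] = (23/4) / (3/5) = 115/12.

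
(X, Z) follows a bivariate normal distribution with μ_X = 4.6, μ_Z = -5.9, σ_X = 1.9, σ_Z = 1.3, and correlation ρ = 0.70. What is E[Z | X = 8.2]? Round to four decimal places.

-4.1758

For a bivariate normal, E[Z | X=x] = μ_Z + ρ·(σ_Z/σ_X)·(x − μ_X).
E[Z | X=8.2] = -5.9 + (0.70)·(1.3/1.9)·(8.2 − (4.6)) = -5.9 + (0.47895)·(3.6) = -4.1758.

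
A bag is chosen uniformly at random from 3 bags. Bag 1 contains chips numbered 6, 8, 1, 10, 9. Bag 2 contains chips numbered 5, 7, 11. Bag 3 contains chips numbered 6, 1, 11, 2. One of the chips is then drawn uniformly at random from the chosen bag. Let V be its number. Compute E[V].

E[V | bag 1] = (6+8+1+10+9)/5 = 34/5.
E[V | bag 2] = (5+7+11)/3 = 23/3.
E[V | bag 3] = (6+1+11+2)/4 = 5.
E[V] = (1/3)·(34/5) + (1/3)·(23/3) + (1/3)·(5) = 292/45.

292/45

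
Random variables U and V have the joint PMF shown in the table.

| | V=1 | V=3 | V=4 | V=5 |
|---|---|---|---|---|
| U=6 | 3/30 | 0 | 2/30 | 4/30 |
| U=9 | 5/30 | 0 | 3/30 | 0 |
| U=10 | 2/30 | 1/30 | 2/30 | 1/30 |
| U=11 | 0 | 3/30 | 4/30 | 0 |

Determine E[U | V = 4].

P(V = 4) = 11/30.
Σ U·P over the event = 6·(2/30) + 9·(3/30) + 10·(2/30) + 11·(4/30) = 103/30.
E[U | V = 4] = (103/30) / (11/30) = 103/11.

103/11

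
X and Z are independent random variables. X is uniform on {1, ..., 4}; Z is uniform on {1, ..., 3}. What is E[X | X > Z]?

P(X > Z) = 1/2.
Summing X·P(x,y) over outcomes with X > Z gives 5/3.
E[X | X > Z] = (5/3) / (1/2) = 10/3.

10/3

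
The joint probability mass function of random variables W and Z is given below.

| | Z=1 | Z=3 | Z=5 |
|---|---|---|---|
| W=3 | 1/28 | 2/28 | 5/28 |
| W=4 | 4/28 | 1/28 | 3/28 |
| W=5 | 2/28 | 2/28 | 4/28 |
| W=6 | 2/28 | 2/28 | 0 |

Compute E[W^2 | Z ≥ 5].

P(Z ≥ 5) = 3/7.
Σ W^2·P over the event = 9·(5/28) + 16·(3/28) + 25·(4/28) = 193/28.
E[W^2 | Z ≥ 5] = (193/28) / (3/7) = 193/12.

193/12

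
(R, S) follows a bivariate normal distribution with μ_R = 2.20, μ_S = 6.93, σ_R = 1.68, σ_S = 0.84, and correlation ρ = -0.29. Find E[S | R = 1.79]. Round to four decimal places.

6.9895

For a bivariate normal, E[S | R=x] = μ_S + ρ·(σ_S/σ_R)·(x − μ_R).
E[S | R=1.79] = 6.93 + (-0.29)·(0.84/1.68)·(1.79 − (2.20)) = 6.93 + (-0.145)·(-0.41) = 6.9895.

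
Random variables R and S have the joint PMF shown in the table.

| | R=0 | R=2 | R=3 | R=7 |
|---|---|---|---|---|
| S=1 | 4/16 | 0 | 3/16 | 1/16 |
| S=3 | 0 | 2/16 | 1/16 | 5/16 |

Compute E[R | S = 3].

21/4

P(S = 3) = 1/2.
Σ R·P over the event = 2·(2/16) + 3·(1/16) + 7·(5/16) = 21/8.
E[R | S = 3] = (21/8) / (1/2) = 21/4.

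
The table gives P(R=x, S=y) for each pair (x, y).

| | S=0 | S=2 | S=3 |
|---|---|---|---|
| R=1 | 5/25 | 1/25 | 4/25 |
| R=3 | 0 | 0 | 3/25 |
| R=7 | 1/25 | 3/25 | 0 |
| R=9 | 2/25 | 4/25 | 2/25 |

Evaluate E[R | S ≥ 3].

31/9

P(S ≥ 3) = 9/25.
Σ R·P over the event = 1·(4/25) + 3·(3/25) + 9·(2/25) = 31/25.
E[R | S ≥ 3] = (31/25) / (9/25) = 31/9.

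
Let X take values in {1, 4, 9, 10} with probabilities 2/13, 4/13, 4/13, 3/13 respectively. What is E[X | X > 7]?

P(X > 7) = 7/13.
Σ over the event: 9·4/13 + 10·3/13 = 66/13.
E[X | X > 7] = (66/13) / (7/13) = 66/7.

66/7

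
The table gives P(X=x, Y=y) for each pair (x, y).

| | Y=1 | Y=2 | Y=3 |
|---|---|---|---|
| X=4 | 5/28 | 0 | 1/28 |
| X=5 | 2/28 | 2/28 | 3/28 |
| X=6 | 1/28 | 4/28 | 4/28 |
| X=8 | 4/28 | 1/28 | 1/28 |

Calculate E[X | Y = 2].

P(Y = 2) = 1/4.
Σ X·P over the event = 5·(2/28) + 6·(4/28) + 8·(1/28) = 3/2.
E[X | Y = 2] = (3/2) / (1/4) = 6.

6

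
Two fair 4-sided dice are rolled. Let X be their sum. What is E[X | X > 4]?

6

P(X > 4) = 5/8.
Σ over the event: 5·1/4 + 6·3/16 + 7·1/8 + 8·1/16 = 15/4.
E[X | X > 4] = (15/4) / (5/8) = 6.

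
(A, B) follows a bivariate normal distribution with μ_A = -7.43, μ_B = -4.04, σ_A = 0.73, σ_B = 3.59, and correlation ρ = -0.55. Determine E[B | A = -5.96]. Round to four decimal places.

E[B | A=x] = μ_B + ρ(σ_B/σ_A)(x − μ_A) for jointly normal variables.
E[B | A=-5.96] = -4.04 + (-0.55)·(3.59/0.73)·(-5.96 − (-7.43)) = -4.04 + (-2.70479)·(1.47) = -8.0160.

-8.0160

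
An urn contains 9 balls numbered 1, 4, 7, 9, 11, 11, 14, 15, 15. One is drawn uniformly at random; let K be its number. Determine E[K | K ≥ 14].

44/3

P(K ≥ 14) = 1/3.
Σ over the event: 14·1/9 + 15·2/9 = 44/9.
E[K | K ≥ 14] = (44/9) / (1/3) = 44/3.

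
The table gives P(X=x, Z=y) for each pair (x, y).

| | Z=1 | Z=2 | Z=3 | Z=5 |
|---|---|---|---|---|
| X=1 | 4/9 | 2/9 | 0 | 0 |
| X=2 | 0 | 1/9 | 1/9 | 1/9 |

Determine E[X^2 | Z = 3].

P(Z = 3) = 1/9.
Σ X^2·P over the event = 4·(1/9) = 4/9.
E[X^2 | Z = 3] = (4/9) / (1/9) = 4.

4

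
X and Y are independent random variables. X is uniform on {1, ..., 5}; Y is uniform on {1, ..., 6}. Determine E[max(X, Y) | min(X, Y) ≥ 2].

P(min(X, Y) ≥ 2) = 2/3.
Summing max(X,Y)·P(x,y) over outcomes with min(X, Y) ≥ 2 gives 3.
E[max(X, Y) | min(X, Y) ≥ 2] = (3) / (2/3) = 9/2.

9/2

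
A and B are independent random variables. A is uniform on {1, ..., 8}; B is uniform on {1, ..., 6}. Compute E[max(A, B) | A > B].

P(A > B) = 9/16.
Summing max(A,B)·P(x,y) over outcomes with A > B gives 10/3.
E[max(A, B) | A > B] = (10/3) / (9/16) = 160/27.

160/27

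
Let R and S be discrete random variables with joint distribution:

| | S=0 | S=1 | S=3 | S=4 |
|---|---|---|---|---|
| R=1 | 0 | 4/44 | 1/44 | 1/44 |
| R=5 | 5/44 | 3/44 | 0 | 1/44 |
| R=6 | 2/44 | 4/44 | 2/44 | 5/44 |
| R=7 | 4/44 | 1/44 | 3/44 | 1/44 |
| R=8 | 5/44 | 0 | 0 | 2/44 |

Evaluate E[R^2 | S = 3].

110/3

P(S = 3) = 3/22.
Σ R^2·P over the event = 1·(1/44) + 36·(2/44) + 49·(3/44) = 5.
E[R^2 | S = 3] = (5) / (3/22) = 110/3.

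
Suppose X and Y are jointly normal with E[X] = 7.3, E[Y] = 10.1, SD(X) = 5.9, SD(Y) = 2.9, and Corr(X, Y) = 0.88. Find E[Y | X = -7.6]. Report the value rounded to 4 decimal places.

3.6551

E[Y | X=x] = μ_Y + ρ(σ_Y/σ_X)(x − μ_X) for jointly normal variables.
E[Y | X=-7.6] = 10.1 + (0.88)·(2.9/5.9)·(-7.6 − (7.3)) = 10.1 + (0.432542)·(-14.9) = 3.6551.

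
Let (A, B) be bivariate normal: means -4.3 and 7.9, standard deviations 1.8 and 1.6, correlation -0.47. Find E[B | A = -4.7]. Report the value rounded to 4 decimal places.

8.0671

For a bivariate normal, E[B | A=x] = μ_B + ρ·(σ_B/σ_A)·(x − μ_A).
E[B | A=-4.7] = 7.9 + (-0.47)·(1.6/1.8)·(-4.7 − (-4.3)) = 7.9 + (-0.41778)·(-0.4) = 8.0671.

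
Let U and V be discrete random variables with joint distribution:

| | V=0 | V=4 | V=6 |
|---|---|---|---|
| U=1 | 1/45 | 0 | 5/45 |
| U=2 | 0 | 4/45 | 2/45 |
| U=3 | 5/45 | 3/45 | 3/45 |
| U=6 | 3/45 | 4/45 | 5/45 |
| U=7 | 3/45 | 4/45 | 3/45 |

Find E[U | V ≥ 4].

46/11

P(V ≥ 4) = 11/15.
Summing U·P(U=x,V=y) over the conditioning event gives 46/15.
E[U | V ≥ 4] = (46/15) / (11/15) = 46/11.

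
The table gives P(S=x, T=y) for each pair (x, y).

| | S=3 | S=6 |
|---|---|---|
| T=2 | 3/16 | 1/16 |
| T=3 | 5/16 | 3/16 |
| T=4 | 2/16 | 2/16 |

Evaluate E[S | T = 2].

15/4

P(T = 2) = 1/4.
Summing S·P(S=x,T=y) over the conditioning event gives 15/16.
E[S | T = 2] = (15/16) / (1/4) = 15/4.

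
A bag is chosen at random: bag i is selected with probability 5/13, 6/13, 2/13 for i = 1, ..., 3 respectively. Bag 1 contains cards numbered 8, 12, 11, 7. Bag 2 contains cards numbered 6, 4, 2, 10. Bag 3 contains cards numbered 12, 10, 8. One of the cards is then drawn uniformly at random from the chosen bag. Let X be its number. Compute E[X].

E[X | bag 1] = (8+12+11+7)/4 = 19/2.
E[X | bag 2] = (6+4+2+10)/4 = 11/2.
E[X | bag 3] = (12+10+8)/3 = 10.
By the law of total expectation,
E[X] = (5/13)·(19/2) + (6/13)·(11/2) + (2/13)·(10) = 201/26.

201/26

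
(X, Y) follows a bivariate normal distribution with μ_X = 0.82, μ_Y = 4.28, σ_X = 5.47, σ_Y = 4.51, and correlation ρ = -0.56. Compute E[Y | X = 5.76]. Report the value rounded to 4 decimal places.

E[Y | X=x] = μ_Y + ρ(σ_Y/σ_X)(x − μ_X) for jointly normal variables.
E[Y | X=5.76] = 4.28 + (-0.56)·(4.51/5.47)·(5.76 − (0.82)) = 4.28 + (-0.46172)·(4.94) = 1.9991.

1.9991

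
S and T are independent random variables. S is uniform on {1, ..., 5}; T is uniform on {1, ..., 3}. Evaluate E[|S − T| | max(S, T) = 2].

2/3

P(max(S, T) = 2) = 1/5.
Summing |S−T|·P(x,y) over outcomes with max(S, T) = 2 gives 2/15.
E[|S − T| | max(S, T) = 2] = (2/15) / (1/5) = 2/3.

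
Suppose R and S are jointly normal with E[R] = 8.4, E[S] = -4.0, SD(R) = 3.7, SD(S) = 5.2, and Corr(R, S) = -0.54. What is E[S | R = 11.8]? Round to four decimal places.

-6.5803

E[S | R=x] = μ_S + ρ(σ_S/σ_R)(x − μ_R) for jointly normal variables.
E[S | R=11.8] = -4.0 + (-0.54)·(5.2/3.7)·(11.8 − (8.4)) = -4.0 + (-0.75892)·(3.4) = -6.5803.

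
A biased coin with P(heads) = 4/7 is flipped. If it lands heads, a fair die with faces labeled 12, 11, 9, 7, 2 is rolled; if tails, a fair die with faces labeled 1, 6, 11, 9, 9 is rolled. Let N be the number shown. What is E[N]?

272/35

E[N | heads] = (12+11+9+7+2)/5 = 41/5.
E[N | tails] = (1+6+11+9+9)/5 = 36/5.
E[N] = (4/7)·(41/5) + (3/7)·(36/5) = 272/35.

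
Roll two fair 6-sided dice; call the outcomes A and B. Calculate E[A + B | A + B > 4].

116/15

P(A + B > 4) = 5/6.
Summing (A+B)·P(x,y) over outcomes with A + B > 4 gives 58/9.
E[A + B | A + B > 4] = (58/9) / (5/6) = 116/15.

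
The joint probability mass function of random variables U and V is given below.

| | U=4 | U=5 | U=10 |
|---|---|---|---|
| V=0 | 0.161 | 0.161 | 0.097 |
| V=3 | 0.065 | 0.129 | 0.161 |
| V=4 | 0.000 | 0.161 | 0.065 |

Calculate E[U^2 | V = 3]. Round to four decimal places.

57.3662

P(V = 3) = 0.355.
Σ U^2·P over the event = 16·(0.065) + 25·(0.129) + 100·(0.161) = 20.365.
E[U^2 | V = 3] = (20.365) / (0.355) = 57.3662.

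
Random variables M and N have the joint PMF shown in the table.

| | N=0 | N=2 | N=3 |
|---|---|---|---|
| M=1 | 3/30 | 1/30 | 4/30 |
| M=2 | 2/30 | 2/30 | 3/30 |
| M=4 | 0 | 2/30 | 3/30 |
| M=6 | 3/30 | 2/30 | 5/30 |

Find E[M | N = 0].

25/8

P(N = 0) = 4/15.
Σ M·P over the event = 1·(3/30) + 2·(2/30) + 6·(3/30) = 5/6.
E[M | N = 0] = (5/6) / (4/15) = 25/8.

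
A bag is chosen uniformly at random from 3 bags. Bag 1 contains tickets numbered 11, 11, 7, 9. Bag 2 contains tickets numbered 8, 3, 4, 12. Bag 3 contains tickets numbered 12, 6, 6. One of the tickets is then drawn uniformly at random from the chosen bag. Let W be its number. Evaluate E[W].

97/12

E[W | bag 1] = (11+11+7+9)/4 = 19/2.
E[W | bag 2] = (8+3+4+12)/4 = 27/4.
E[W | bag 3] = (12+6+6)/3 = 8.
E[W] = (1/3)·(19/2) + (1/3)·(27/4) + (1/3)·(8) = 97/12.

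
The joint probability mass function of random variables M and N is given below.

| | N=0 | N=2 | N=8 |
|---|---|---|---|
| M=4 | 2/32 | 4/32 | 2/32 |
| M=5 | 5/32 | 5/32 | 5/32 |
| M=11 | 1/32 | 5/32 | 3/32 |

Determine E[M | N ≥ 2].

27/4

P(N ≥ 2) = 3/4.
Σ M·P over the event = 4·(4/32) + 4·(2/32) + 5·(5/32) + 5·(5/32) + 11·(5/32) + 11·(3/32) = 81/16.
E[M | N ≥ 2] = (81/16) / (3/4) = 27/4.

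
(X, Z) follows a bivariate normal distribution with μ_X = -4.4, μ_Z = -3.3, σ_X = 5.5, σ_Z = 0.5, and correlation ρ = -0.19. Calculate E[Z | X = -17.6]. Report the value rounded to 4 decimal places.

The regression of Z on X has slope ρ·σ_Z/σ_X and passes through (μ_X, μ_Z).
E[Z | X=-17.6] = -3.3 + (-0.19)·(0.5/5.5)·(-17.6 − (-4.4)) = -3.3 + (-0.017273)·(-13.2) = -3.0720.

-3.0720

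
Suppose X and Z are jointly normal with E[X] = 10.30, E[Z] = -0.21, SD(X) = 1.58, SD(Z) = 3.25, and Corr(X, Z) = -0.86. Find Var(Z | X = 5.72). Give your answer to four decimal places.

For a bivariate normal, Var(Z | X=x) = σ_Z²(1 − ρ²).
Var(Z | X=5.72) = (3.25)²·(1 − (-0.86)²) = 10.5625·0.2604 = 2.7505.

2.7505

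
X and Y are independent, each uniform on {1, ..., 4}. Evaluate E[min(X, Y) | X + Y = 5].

3/2

Outcomes with X + Y = 5: (1,4), (2,3), (3,2), (4,1), each with probability 1/16.
E[min(X, Y) | X + Y = 5] = (1 + 2 + 2 + 1) / 4 = 3/2.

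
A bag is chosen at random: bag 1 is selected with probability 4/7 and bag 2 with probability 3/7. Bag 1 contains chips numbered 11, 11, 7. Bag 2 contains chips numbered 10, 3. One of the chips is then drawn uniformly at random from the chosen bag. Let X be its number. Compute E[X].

E[X | bag 1] = (11+11+7)/3 = 29/3.
E[X | bag 2] = (10+3)/2 = 13/2.
By the law of total expectation,
E[X] = (4/7)·(29/3) + (3/7)·(13/2) = 349/42.

349/42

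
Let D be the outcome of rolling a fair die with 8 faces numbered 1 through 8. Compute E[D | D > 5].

7

Given D > 5, D is equally likely to be any of {6, 7, 8}.
E[D | D > 5] = (6 + 7 + 8) / 3 = 7.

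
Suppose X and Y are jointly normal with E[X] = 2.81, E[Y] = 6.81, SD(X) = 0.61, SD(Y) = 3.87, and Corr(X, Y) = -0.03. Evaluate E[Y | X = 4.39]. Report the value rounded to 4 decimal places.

The regression of Y on X has slope ρ·σ_Y/σ_X and passes through (μ_X, μ_Y).
E[Y | X=4.39] = 6.81 + (-0.03)·(3.87/0.61)·(4.39 − (2.81)) = 6.81 + (-0.19033)·(1.58) = 6.5093.

6.5093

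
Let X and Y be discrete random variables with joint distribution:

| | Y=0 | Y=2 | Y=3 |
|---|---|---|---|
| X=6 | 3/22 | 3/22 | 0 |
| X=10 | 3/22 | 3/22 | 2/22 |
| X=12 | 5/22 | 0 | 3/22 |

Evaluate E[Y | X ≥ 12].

P(X ≥ 12) = 4/11.
Σ Y·P over the event = 0·(5/22) + 3·(3/22) = 9/22.
E[Y | X ≥ 12] = (9/22) / (4/11) = 9/8.

9/8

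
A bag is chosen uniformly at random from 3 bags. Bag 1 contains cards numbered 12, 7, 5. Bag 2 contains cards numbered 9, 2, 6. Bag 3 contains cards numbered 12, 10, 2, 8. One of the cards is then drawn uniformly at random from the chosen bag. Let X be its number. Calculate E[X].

65/9

E[X | bag 1] = (12+7+5)/3 = 8.
E[X | bag 2] = (9+2+6)/3 = 17/3.
E[X | bag 3] = (12+10+2+8)/4 = 8.
E[X] = (1/3)·(8) + (1/3)·(17/3) + (1/3)·(8) = 65/9.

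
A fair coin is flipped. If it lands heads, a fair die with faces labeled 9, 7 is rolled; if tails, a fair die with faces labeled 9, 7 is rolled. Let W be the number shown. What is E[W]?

E[W | heads] = (9+7)/2 = 8.
E[W | tails] = (9+7)/2 = 8.
E[W] = (1/2)·(8) + (1/2)·(8) = 8.

8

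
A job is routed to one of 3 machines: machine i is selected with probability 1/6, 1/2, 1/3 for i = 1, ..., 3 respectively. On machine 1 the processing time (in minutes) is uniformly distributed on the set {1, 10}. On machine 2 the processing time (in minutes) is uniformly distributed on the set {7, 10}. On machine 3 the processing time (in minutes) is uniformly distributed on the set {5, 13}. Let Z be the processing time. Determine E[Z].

49/6

E[Z | machine 1] = (1+10)/2 = 11/2.
E[Z | machine 2] = (7+10)/2 = 17/2.
E[Z | machine 3] = (5+13)/2 = 9.
By the law of total expectation,
E[Z] = (1/6)·(11/2) + (1/2)·(17/2) + (1/3)·(9) = 49/6.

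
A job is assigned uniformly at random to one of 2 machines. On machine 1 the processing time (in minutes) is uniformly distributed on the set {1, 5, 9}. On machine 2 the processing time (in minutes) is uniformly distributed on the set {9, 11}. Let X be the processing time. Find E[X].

15/2

E[X | machine 1] = (1+5+9)/3 = 5.
E[X | machine 2] = (9+11)/2 = 10.
E[X] = (1/2)·(5) + (1/2)·(10) = 15/2.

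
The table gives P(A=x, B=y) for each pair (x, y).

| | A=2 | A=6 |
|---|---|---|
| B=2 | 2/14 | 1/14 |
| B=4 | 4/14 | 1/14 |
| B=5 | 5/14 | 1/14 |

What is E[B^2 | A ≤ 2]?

P(A ≤ 2) = 11/14.
Σ B^2·P over the event = 4·(2/14) + 16·(4/14) + 25·(5/14) = 197/14.
E[B^2 | A ≤ 2] = (197/14) / (11/14) = 197/11.

197/11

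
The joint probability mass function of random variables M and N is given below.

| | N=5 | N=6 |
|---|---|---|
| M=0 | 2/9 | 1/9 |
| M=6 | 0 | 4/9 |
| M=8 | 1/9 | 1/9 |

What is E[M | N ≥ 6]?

P(N ≥ 6) = 2/3.
Σ M·P over the event = 0·(1/9) + 6·(4/9) + 8·(1/9) = 32/9.
E[M | N ≥ 6] = (32/9) / (2/3) = 16/3.

16/3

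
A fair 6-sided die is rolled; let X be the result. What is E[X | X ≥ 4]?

Given X ≥ 4, X is equally likely to be any of {4, 5, 6}.
E[X | X ≥ 4] = (4 + 5 + 6) / 3 = 5.

5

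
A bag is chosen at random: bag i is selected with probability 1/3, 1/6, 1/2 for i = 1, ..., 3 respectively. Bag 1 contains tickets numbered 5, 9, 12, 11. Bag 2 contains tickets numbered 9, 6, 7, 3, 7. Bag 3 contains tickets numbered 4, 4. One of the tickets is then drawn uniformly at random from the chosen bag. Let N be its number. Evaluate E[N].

E[N | bag 1] = (5+9+12+11)/4 = 37/4.
E[N | bag 2] = (9+6+7+3+7)/5 = 32/5.
E[N | bag 3] = (4+4)/2 = 4.
By the law of total expectation,
E[N] = (1/3)·(37/4) + (1/6)·(32/5) + (1/2)·(4) = 123/20.

123/20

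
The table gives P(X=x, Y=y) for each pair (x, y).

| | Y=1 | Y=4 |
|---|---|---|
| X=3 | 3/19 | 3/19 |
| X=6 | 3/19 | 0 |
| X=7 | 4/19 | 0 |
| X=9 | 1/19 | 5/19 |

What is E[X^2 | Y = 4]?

54

P(Y = 4) = 8/19.
Σ X^2·P over the event = 9·(3/19) + 81·(5/19) = 432/19.
E[X^2 | Y = 4] = (432/19) / (8/19) = 54.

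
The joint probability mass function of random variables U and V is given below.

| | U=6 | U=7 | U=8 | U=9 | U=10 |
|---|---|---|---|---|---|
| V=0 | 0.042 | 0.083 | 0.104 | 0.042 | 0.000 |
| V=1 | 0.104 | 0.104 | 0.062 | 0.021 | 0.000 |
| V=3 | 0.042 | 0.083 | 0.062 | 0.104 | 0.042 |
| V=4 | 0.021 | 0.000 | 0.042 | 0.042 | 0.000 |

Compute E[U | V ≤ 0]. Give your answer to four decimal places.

7.5387

P(V ≤ 0) = 0.271.
Σ U·P over the event = 6·(0.042) + 7·(0.083) + 8·(0.104) + 9·(0.042) = 2.043.
E[U | V ≤ 0] = (2.043) / (0.271) = 7.5387.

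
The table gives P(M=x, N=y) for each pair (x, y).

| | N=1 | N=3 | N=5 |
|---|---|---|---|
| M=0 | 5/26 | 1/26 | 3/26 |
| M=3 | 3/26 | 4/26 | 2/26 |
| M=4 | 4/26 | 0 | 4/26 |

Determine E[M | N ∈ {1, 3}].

37/17

P(N ∈ {1, 3}) = 17/26.
Summing M·P(M=x,N=y) over the conditioning event gives 37/26.
E[M | N ∈ {1, 3}] = (37/26) / (17/26) = 37/17.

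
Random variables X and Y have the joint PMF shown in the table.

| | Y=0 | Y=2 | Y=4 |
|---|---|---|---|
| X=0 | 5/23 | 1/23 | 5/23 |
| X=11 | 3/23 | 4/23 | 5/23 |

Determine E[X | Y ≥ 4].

11/2

P(Y ≥ 4) = 10/23.
Σ X·P over the event = 0·(5/23) + 11·(5/23) = 55/23.
E[X | Y ≥ 4] = (55/23) / (10/23) = 11/2.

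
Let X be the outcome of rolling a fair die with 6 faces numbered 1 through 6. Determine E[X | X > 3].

Given X > 3, X is equally likely to be any of {4, 5, 6}.
E[X | X > 3] = (4 + 5 + 6) / 3 = 5.

5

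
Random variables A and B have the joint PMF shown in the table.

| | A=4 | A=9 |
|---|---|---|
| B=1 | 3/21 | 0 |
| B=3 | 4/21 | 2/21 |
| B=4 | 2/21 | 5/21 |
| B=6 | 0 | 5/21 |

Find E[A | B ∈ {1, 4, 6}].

P(B ∈ {1, 4, 6}) = 5/7.
Σ A·P over the event = 4·(3/21) + 4·(2/21) + 9·(5/21) + 9·(5/21) = 110/21.
E[A | B ∈ {1, 4, 6}] = (110/21) / (5/7) = 22/3.

22/3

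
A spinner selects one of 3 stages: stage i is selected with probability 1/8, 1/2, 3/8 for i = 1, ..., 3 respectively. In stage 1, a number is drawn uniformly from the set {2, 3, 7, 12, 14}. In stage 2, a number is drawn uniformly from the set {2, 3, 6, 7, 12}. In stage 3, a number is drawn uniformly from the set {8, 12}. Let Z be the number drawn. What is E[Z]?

77/10

E[Z | stage 1] = (2+3+7+12+14)/5 = 38/5.
E[Z | stage 2] = (2+3+6+7+12)/5 = 6.
E[Z | stage 3] = (8+12)/2 = 10.
By the law of total expectation,
E[Z] = (1/8)·(38/5) + (1/2)·(6) + (3/8)·(10) = 77/10.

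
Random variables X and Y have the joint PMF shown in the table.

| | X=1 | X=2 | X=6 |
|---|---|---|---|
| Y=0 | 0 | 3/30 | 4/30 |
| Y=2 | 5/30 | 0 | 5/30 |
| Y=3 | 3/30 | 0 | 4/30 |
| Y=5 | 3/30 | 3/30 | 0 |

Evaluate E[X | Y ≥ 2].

71/23

P(Y ≥ 2) = 23/30.
Σ X·P over the event = 1·(5/30) + 1·(3/30) + 1·(3/30) + 2·(3/30) + 6·(5/30) + 6·(4/30) = 71/30.
E[X | Y ≥ 2] = (71/30) / (23/30) = 71/23.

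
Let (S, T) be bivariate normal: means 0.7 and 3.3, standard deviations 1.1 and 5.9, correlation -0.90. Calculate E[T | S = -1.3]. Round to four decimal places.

12.9545

For a bivariate normal, E[T | S=x] = μ_T + ρ·(σ_T/σ_S)·(x − μ_S).
E[T | S=-1.3] = 3.3 + (-0.90)·(5.9/1.1)·(-1.3 − (0.7)) = 3.3 + (-4.82727)·(-2) = 12.9545.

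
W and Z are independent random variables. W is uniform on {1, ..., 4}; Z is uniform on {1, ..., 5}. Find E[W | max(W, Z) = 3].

12/5

Outcomes with max(W, Z) = 3: (1,3), (2,3), (3,1), (3,2), (3,3), each with probability 1/20.
E[W | max(W, Z) = 3] = (1 + 2 + 3 + 3 + 3) / 5 = 12/5.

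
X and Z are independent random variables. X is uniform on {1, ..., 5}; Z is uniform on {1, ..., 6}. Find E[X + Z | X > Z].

Outcomes with X > Z: (2,1), (3,1), (3,2), (4,1), (4,2), (4,3), (5,1), (5,2), (5,3), (5,4), each with probability 1/30.
E[X + Z | X > Z] = (3 + 4 + 5 + 5 + 6 + 7 + 6 + 7 + 8 + 9) / 10 = 6.

6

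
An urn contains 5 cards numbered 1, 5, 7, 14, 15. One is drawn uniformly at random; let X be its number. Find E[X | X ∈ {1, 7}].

P(X ∈ {1, 7}) = 2/5.
Σ over the event: 1·1/5 + 7·1/5 = 8/5.
E[X | X ∈ {1, 7}] = (8/5) / (2/5) = 4.

4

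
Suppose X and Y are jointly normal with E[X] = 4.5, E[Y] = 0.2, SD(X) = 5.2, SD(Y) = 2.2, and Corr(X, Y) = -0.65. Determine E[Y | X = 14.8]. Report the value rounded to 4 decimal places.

E[Y | X=x] = μ_Y + ρ(σ_Y/σ_X)(x − μ_X) for jointly normal variables.
E[Y | X=14.8] = 0.2 + (-0.65)·(2.2/5.2)·(14.8 − (4.5)) = 0.2 + (-0.275)·(10.3) = -2.6325.

-2.6325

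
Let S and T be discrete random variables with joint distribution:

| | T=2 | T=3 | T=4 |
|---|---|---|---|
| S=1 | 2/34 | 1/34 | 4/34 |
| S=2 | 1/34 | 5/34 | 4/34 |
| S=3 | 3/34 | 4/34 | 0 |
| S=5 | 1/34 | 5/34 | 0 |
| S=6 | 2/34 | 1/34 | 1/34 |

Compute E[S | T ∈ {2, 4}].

8/3

P(T ∈ {2, 4}) = 9/17.
Summing S·P(S=x,T=y) over the conditioning event gives 24/17.
E[S | T ∈ {2, 4}] = (24/17) / (9/17) = 8/3.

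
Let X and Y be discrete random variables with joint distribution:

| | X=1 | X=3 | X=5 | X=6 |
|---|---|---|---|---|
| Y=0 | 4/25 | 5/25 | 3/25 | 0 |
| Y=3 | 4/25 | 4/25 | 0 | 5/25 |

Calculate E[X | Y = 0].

17/6

P(Y = 0) = 12/25.
Σ X·P over the event = 1·(4/25) + 3·(5/25) + 5·(3/25) = 34/25.
E[X | Y = 0] = (34/25) / (12/25) = 17/6.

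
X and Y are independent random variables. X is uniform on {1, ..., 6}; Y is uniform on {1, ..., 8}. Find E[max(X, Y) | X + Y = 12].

7

P(X + Y = 12) = 1/16.
Summing max(X,Y)·P(x,y) over outcomes with X + Y = 12 gives 7/16.
E[max(X, Y) | X + Y = 12] = (7/16) / (1/16) = 7.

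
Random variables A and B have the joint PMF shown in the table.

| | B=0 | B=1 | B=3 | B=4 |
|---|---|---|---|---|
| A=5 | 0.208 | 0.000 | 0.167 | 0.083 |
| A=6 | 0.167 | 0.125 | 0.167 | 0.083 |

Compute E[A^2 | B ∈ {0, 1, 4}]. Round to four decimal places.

P(B ∈ {0, 1, 4}) = 0.666.
Summing A^2·P(A=x,B=y) over the conditioning event gives 20.775.
E[A^2 | B ∈ {0, 1, 4}] = (20.775) / (0.666) = 31.1937.

31.1937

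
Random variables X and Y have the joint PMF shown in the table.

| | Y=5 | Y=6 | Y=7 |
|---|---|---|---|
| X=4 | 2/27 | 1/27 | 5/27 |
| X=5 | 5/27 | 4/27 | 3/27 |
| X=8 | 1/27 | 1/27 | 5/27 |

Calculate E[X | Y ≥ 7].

P(Y ≥ 7) = 13/27.
Summing X·P(X=x,Y=y) over the conditioning event gives 25/9.
E[X | Y ≥ 7] = (25/9) / (13/27) = 75/13.

75/13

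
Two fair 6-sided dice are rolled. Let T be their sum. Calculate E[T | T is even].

P(T is even) = 1/2.
Σ over the event: 2·1/36 + 4·1/12 + 6·5/36 + 8·5/36 + 10·1/12 + 12·1/36 = 7/2.
E[T | T is even] = (7/2) / (1/2) = 7.

7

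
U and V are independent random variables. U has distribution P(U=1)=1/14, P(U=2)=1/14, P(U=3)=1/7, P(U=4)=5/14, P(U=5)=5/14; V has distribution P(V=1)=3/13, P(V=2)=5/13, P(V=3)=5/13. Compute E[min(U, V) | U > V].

P(U > V) = 149/182.
Summing min(U,V)·P(x,y) over outcomes with U > V gives 309/182.
E[min(U, V) | U > V] = (309/182) / (149/182) = 309/149.

309/149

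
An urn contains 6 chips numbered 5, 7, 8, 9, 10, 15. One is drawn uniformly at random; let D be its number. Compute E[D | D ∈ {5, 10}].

P(D ∈ {5, 10}) = 1/3.
Σ over the event: 5·1/6 + 10·1/6 = 5/2.
E[D | D ∈ {5, 10}] = (5/2) / (1/3) = 15/2.

15/2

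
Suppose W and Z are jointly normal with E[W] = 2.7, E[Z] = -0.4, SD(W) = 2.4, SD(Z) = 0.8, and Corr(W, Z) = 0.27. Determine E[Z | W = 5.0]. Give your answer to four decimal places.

-0.1930

E[Z | W=x] = μ_Z + ρ(σ_Z/σ_W)(x − μ_W) for jointly normal variables.
E[Z | W=5.0] = -0.4 + (0.27)·(0.8/2.4)·(5.0 − (2.7)) = -0.4 + (0.09)·(2.3) = -0.1930.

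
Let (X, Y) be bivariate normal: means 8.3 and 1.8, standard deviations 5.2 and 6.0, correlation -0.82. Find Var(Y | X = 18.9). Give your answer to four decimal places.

For a bivariate normal, Var(Y | X=x) = σ_Y²(1 − ρ²).
Var(Y | X=18.9) = (6.0)²·(1 − (-0.82)²) = 36·0.3276 = 11.7936.

11.7936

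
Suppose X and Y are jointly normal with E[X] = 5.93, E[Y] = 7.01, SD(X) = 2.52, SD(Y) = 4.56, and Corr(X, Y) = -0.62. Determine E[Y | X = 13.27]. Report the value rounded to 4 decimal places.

The regression of Y on X has slope ρ·σ_Y/σ_X and passes through (μ_X, μ_Y).
E[Y | X=13.27] = 7.01 + (-0.62)·(4.56/2.52)·(13.27 − (5.93)) = 7.01 + (-1.121905)·(7.34) = -1.2248.

-1.2248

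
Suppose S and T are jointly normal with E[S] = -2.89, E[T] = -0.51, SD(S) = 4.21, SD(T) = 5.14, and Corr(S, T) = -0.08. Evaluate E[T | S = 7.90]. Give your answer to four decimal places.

E[T | S=x] = μ_T + ρ(σ_T/σ_S)(x − μ_S) for jointly normal variables.
E[T | S=7.90] = -0.51 + (-0.08)·(5.14/4.21)·(7.90 − (-2.89)) = -0.51 + (-0.097672)·(10.79) = -1.5639.

-1.5639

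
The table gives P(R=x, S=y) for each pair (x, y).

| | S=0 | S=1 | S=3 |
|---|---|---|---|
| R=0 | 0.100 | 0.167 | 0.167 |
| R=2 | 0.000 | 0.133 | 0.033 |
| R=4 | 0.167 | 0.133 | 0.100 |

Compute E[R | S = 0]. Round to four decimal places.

2.5019

P(S = 0) = 0.267.
Σ R·P over the event = 0·(0.100) + 4·(0.167) = 0.668.
E[R | S = 0] = (0.668) / (0.267) = 2.5019.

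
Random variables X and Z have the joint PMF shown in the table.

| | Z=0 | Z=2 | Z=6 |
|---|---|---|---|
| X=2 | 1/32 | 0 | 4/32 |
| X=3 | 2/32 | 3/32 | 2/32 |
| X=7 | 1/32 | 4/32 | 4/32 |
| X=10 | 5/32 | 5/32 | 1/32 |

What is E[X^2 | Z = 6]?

P(Z = 6) = 11/32.
Σ X^2·P over the event = 4·(4/32) + 9·(2/32) + 49·(4/32) + 100·(1/32) = 165/16.
E[X^2 | Z = 6] = (165/16) / (11/32) = 30.

30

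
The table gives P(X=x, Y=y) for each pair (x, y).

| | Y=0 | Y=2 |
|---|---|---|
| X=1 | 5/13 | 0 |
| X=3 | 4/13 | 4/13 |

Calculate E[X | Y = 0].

P(Y = 0) = 9/13.
Σ X·P over the event = 1·(5/13) + 3·(4/13) = 17/13.
E[X | Y = 0] = (17/13) / (9/13) = 17/9.

17/9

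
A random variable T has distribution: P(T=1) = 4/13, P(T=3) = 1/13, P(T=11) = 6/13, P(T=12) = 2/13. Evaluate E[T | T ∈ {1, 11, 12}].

P(T ∈ {1, 11, 12}) = 12/13.
Σ over the event: 1·4/13 + 11·6/13 + 12·2/13 = 94/13.
E[T | T ∈ {1, 11, 12}] = (94/13) / (12/13) = 47/6.

47/6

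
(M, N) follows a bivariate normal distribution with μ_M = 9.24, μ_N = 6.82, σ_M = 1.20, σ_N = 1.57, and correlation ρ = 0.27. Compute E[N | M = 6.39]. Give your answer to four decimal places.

For a bivariate normal, E[N | M=x] = μ_N + ρ·(σ_N/σ_M)·(x − μ_M).
E[N | M=6.39] = 6.82 + (0.27)·(1.57/1.20)·(6.39 − (9.24)) = 6.82 + (0.35325)·(-2.85) = 5.8132.

5.8132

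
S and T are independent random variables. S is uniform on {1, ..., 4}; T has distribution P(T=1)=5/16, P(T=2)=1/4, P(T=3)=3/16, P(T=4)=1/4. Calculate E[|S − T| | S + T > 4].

3/2

P(S + T > 4) = 19/32.
Summing |S−T|·P(x,y) over outcomes with S + T > 4 gives 57/64.
E[|S − T| | S + T > 4] = (57/64) / (19/32) = 3/2.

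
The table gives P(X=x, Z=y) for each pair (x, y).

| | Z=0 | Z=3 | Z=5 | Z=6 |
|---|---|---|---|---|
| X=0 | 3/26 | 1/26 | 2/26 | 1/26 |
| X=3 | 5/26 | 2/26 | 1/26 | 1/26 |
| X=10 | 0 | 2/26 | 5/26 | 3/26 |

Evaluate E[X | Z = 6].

P(Z = 6) = 5/26.
Summing X·P(X=x,Z=y) over the conditioning event gives 33/26.
E[X | Z = 6] = (33/26) / (5/26) = 33/5.

33/5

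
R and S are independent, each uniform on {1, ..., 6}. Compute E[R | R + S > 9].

16/3

Outcomes with R + S > 9: (4,6), (5,5), (5,6), (6,4), (6,5), (6,6), each with probability 1/36.
E[R | R + S > 9] = (4 + 5 + 5 + 6 + 6 + 6) / 6 = 16/3.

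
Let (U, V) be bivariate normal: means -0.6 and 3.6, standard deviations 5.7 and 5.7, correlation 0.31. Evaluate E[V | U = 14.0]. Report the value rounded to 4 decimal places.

8.1260

For a bivariate normal, E[V | U=x] = μ_V + ρ·(σ_V/σ_U)·(x − μ_U).
E[V | U=14.0] = 3.6 + (0.31)·(5.7/5.7)·(14.0 − (-0.6)) = 3.6 + (0.31)·(14.6) = 8.1260.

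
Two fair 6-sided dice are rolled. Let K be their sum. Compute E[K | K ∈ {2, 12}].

7

P(K ∈ {2, 12}) = 1/18.
Σ over the event: 2·1/36 + 12·1/36 = 7/18.
E[K | K ∈ {2, 12}] = (7/18) / (1/18) = 7.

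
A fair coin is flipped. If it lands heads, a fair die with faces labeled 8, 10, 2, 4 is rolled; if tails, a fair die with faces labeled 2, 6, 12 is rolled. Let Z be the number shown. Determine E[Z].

19/3

E[Z | heads] = (8+10+2+4)/4 = 6.
E[Z | tails] = (2+6+12)/3 = 20/3.
By the law of total expectation,
E[Z] = (1/2)·(6) + (1/2)·(20/3) = 19/3.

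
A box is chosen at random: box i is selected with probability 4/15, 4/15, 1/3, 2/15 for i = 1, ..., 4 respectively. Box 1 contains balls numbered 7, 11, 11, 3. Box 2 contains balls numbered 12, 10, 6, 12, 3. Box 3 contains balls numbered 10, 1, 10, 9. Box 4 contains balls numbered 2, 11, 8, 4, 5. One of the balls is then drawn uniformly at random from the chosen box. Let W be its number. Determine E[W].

1159/150

E[W | box 1] = (7+11+11+3)/4 = 8.
E[W | box 2] = (12+10+6+12+3)/5 = 43/5.
E[W | box 3] = (10+1+10+9)/4 = 15/2.
E[W | box 4] = (2+11+8+4+5)/5 = 6.
E[W] = (4/15)·(8) + (4/15)·(43/5) + (1/3)·(15/2) + (2/15)·(6) = 1159/150.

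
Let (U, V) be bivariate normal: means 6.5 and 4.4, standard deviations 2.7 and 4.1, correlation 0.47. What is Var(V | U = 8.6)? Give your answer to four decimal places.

The conditional variance in a bivariate normal is σ_V²(1 − ρ²), independent of x.
Var(V | U=8.6) = (4.1)²·(1 − (0.47)²) = 16.81·0.7791 = 13.0967.

13.0967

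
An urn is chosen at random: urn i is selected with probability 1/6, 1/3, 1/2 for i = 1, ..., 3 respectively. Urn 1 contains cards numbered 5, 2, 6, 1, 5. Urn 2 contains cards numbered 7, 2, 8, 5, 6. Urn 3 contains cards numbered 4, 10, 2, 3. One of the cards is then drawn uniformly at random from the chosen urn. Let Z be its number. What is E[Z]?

39/8

E[Z | urn 1] = (5+2+6+1+5)/5 = 19/5.
E[Z | urn 2] = (7+2+8+5+6)/5 = 28/5.
E[Z | urn 3] = (4+10+2+3)/4 = 19/4.
E[Z] = (1/6)·(19/5) + (1/3)·(28/5) + (1/2)·(19/4) = 39/8.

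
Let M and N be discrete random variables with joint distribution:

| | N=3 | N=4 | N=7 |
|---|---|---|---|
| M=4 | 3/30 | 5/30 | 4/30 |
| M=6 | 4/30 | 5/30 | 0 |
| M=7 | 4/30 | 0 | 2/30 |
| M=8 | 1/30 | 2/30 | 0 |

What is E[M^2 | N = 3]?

113/3

P(N = 3) = 2/5.
Σ M^2·P over the event = 16·(3/30) + 36·(4/30) + 49·(4/30) + 64·(1/30) = 226/15.
E[M^2 | N = 3] = (226/15) / (2/5) = 113/3.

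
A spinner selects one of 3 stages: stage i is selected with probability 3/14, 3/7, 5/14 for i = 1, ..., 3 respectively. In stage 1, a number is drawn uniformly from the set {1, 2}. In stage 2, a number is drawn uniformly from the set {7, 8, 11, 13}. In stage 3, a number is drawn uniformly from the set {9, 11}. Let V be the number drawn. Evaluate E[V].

113/14

E[V | stage 1] = (1+2)/2 = 3/2.
E[V | stage 2] = (7+8+11+13)/4 = 39/4.
E[V | stage 3] = (9+11)/2 = 10.
E[V] = (3/14)·(3/2) + (3/7)·(39/4) + (5/14)·(10) = 113/14.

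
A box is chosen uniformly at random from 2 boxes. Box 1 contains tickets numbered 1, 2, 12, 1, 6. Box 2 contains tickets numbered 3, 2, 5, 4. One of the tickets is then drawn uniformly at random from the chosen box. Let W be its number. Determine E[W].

E[W | box 1] = (1+2+12+1+6)/5 = 22/5.
E[W | box 2] = (3+2+5+4)/4 = 7/2.
E[W] = (1/2)·(22/5) + (1/2)·(7/2) = 79/20.

79/20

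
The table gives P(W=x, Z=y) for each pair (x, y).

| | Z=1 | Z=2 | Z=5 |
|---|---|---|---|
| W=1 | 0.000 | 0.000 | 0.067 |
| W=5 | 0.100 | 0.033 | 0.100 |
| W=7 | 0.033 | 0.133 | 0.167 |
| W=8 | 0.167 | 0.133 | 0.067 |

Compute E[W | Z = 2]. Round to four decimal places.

P(Z = 2) = 0.299.
Σ W·P over the event = 5·(0.033) + 7·(0.133) + 8·(0.133) = 2.160.
E[W | Z = 2] = (2.160) / (0.299) = 7.2241.

7.2241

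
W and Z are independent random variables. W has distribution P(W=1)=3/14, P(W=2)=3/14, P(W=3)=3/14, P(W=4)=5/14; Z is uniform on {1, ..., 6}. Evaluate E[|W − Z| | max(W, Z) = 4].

P(max(W, Z) = 4) = 29/84.
Summing |W−Z|·P(x,y) over outcomes with max(W, Z) = 4 gives 4/7.
E[|W − Z| | max(W, Z) = 4] = (4/7) / (29/84) = 48/29.

48/29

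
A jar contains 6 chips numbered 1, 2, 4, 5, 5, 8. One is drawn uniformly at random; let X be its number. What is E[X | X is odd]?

P(X is odd) = 1/2.
Σ over the event: 1·1/6 + 5·1/3 = 11/6.
E[X | X is odd] = (11/6) / (1/2) = 11/3.

11/3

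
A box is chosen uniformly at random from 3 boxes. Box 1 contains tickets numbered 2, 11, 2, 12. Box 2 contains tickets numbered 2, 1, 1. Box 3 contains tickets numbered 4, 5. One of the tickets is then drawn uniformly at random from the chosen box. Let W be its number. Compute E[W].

E[W | box 1] = (2+11+2+12)/4 = 27/4.
E[W | box 2] = (2+1+1)/3 = 4/3.
E[W | box 3] = (4+5)/2 = 9/2.
By the law of total expectation,
E[W] = (1/3)·(27/4) + (1/3)·(4/3) + (1/3)·(9/2) = 151/36.

151/36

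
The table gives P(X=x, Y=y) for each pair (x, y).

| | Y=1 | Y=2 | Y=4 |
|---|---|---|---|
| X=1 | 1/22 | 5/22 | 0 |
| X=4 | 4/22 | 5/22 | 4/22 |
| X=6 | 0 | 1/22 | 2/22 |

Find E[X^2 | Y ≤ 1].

13

P(Y ≤ 1) = 5/22.
Summing X^2·P(X=x,Y=y) over the conditioning event gives 65/22.
E[X^2 | Y ≤ 1] = (65/22) / (5/22) = 13.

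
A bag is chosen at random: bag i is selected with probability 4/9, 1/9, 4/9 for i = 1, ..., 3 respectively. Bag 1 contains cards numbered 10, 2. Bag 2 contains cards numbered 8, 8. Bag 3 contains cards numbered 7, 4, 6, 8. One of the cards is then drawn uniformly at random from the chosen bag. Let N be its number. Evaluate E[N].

E[N | bag 1] = (10+2)/2 = 6.
E[N | bag 2] = (8+8)/2 = 8.
E[N | bag 3] = (7+4+6+8)/4 = 25/4.
By the law of total expectation,
E[N] = (4/9)·(6) + (1/9)·(8) + (4/9)·(25/4) = 19/3.

19/3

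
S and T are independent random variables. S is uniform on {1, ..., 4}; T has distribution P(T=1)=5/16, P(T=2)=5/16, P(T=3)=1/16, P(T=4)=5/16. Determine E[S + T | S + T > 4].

P(S + T > 4) = 19/32.
Summing (S+T)·P(x,y) over outcomes with S + T > 4 gives 57/16.
E[S + T | S + T > 4] = (57/16) / (19/32) = 6.

6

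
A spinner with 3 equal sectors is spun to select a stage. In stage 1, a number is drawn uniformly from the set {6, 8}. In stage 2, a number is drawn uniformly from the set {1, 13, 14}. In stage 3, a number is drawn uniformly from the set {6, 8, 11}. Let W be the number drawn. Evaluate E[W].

E[W | stage 1] = (6+8)/2 = 7.
E[W | stage 2] = (1+13+14)/3 = 28/3.
E[W | stage 3] = (6+8+11)/3 = 25/3.
By the law of total expectation,
E[W] = (1/3)·(7) + (1/3)·(28/3) + (1/3)·(25/3) = 74/9.

74/9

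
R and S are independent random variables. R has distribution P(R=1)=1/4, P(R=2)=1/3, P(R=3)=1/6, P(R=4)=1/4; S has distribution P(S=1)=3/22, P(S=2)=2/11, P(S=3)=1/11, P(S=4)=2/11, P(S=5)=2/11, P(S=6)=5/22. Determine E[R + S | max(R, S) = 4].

467/75

P(max(R, S) = 4) = 25/88.
Summing (R+S)·P(x,y) over outcomes with max(R, S) = 4 gives 467/264.
E[R + S | max(R, S) = 4] = (467/264) / (25/88) = 467/75.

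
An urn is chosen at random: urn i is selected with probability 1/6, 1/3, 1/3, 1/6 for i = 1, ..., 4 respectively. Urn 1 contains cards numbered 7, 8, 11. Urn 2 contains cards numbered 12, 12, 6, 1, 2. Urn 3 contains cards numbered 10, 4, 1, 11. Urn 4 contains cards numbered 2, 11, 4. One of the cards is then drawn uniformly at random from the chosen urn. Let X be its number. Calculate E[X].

304/45

E[X | urn 1] = (7+8+11)/3 = 26/3.
E[X | urn 2] = (12+12+6+1+2)/5 = 33/5.
E[X | urn 3] = (10+4+1+11)/4 = 13/2.
E[X | urn 4] = (2+11+4)/3 = 17/3.
E[X] = (1/6)·(26/3) + (1/3)·(33/5) + (1/3)·(13/2) + (1/6)·(17/3) = 304/45.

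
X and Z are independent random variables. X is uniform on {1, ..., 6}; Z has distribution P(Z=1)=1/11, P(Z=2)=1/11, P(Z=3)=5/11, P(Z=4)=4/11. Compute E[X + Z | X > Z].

P(X > Z) = 16/33.
Summing (X+Z)·P(x,y) over outcomes with X > Z gives 247/66.
E[X + Z | X > Z] = (247/66) / (16/33) = 247/32.

247/32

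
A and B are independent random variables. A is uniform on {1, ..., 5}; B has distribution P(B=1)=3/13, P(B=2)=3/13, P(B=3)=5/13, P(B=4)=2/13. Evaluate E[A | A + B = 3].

3/2

P(A + B = 3) = 6/65.
Summing A·P(x,y) over outcomes with A + B = 3 gives 9/65.
E[A | A + B = 3] = (9/65) / (6/65) = 3/2.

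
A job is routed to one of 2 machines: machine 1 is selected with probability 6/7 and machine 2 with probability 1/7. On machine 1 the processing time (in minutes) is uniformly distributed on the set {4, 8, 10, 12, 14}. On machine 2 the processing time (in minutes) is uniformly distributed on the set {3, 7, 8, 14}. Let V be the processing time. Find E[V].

E[V | machine 1] = (4+8+10+12+14)/5 = 48/5.
E[V | machine 2] = (3+7+8+14)/4 = 8.
By the law of total expectation,
E[V] = (6/7)·(48/5) + (1/7)·(8) = 328/35.

328/35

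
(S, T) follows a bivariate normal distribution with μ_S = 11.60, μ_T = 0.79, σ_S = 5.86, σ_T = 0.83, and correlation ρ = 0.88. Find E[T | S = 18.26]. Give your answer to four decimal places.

1.6201

For a bivariate normal, E[T | S=x] = μ_T + ρ·(σ_T/σ_S)·(x − μ_S).
E[T | S=18.26] = 0.79 + (0.88)·(0.83/5.86)·(18.26 − (11.60)) = 0.79 + (0.12464)·(6.66) = 1.6201.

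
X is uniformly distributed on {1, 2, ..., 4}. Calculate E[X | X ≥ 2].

3

Given X ≥ 2, X is equally likely to be any of {2, 3, 4}.
E[X | X ≥ 2] = (2 + 3 + 4) / 3 = 3.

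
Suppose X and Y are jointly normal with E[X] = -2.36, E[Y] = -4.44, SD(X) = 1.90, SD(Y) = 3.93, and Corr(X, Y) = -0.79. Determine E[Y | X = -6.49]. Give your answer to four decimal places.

For a bivariate normal, E[Y | X=x] = μ_Y + ρ·(σ_Y/σ_X)·(x − μ_X).
E[Y | X=-6.49] = -4.44 + (-0.79)·(3.93/1.90)·(-6.49 − (-2.36)) = -4.44 + (-1.63405)·(-4.13) = 2.3086.

2.3086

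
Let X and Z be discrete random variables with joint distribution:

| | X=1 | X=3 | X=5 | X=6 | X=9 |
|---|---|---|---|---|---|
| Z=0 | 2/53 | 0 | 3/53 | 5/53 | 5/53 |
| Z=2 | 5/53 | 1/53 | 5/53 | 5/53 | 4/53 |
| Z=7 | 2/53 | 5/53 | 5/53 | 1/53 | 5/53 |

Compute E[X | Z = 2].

99/20

P(Z = 2) = 20/53.
Σ X·P over the event = 1·(5/53) + 3·(1/53) + 5·(5/53) + 6·(5/53) + 9·(4/53) = 99/53.
E[X | Z = 2] = (99/53) / (20/53) = 99/20.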